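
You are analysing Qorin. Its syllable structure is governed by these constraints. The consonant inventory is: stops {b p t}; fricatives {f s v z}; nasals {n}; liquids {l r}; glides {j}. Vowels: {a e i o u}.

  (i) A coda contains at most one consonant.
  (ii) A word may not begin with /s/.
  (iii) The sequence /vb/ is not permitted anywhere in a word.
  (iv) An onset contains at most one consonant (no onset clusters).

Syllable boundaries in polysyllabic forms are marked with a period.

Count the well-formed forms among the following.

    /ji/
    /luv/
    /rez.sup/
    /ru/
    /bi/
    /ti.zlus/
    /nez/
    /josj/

/ji/ — σ1 onset /j/, coda /∅/ ok → well-formed
/luv/ — σ1 onset /l/, coda /v/ ok → well-formed
/rez.sup/ — σ1 onset /r/, coda /z/ ok; σ2 onset /s/, coda /p/ ok → well-formed
/ru/ — σ1 onset /r/, coda /∅/ ok → well-formed
/bi/ — σ1 onset /b/, coda /∅/ ok → well-formed
/ti.zlus/ — violates constraint (iv): syllable 2 onset /zl/ has 2 consonants (> 1) → ill-formed
/nez/ — σ1 onset /n/, coda /z/ ok → well-formed
/josj/ — violates constraint (i): syllable 1 coda /sj/ has 2 consonants (> 1) → ill-formed
Well-formed: /ji/, /luv/, /rez.sup/, /ru/, /bi/, /nez/ → 6.

6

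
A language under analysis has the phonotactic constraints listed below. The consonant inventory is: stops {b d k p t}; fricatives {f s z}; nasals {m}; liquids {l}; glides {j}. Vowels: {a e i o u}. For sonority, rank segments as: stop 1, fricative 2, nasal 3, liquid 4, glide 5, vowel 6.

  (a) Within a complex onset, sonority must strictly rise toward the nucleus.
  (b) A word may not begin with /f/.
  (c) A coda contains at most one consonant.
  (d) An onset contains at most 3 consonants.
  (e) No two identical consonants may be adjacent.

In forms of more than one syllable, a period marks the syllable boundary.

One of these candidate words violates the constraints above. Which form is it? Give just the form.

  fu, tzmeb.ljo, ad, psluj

fu

fu — violates constraint (b): word begins with /f/ → illicit
tzmeb.ljo — σ1 onset /tzm/ (1→2→3 rises), coda /b/ ok; σ2 onset /lj/ (4→5 rises), coda /∅/ ok → licit
ad — σ1 onset /∅/, coda /d/ ok → licit
psluj — σ1 onset /psl/ (1→2→4 rises), coda /j/ ok → licit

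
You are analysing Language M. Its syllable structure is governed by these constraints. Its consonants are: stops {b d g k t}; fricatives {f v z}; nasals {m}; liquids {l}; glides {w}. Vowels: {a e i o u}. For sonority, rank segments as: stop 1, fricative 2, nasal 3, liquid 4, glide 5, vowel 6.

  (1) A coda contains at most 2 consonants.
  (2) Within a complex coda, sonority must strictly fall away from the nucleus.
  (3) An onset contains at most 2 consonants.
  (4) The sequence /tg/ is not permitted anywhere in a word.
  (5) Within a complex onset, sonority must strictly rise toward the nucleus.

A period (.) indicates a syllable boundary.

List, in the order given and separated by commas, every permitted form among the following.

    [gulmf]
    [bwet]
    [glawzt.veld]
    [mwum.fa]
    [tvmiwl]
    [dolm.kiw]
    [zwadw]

[bwet], [mwum.fa], [dolm.kiw]

[gulmf] — violates constraint 1: syllable 1 coda /lmf/ has 3 consonants (> 2) → not permitted
[bwet] — σ1 onset /bw/ (1→5 rises), coda /t/ ok → permitted
[glawzt.veld] — violates constraint 1: syllable 1 coda /wzt/ has 3 consonants (> 2) → not permitted
[mwum.fa] — σ1 onset /mw/ (3→5 rises), coda /m/ ok; σ2 onset /f/, coda /∅/ ok → permitted
[tvmiwl] — violates constraint 3: syllable 1 onset /tvm/ has 3 consonants (> 2) → not permitted
[dolm.kiw] — σ1 onset /d/, coda /lm/ (4→3 falls) ok; σ2 onset /k/, coda /w/ ok → permitted
[zwadw] — violates constraint 2: syllable 1 coda /dw/: /d/ (stop, 1) → /w/ (glide, 5) does not fall → not permitted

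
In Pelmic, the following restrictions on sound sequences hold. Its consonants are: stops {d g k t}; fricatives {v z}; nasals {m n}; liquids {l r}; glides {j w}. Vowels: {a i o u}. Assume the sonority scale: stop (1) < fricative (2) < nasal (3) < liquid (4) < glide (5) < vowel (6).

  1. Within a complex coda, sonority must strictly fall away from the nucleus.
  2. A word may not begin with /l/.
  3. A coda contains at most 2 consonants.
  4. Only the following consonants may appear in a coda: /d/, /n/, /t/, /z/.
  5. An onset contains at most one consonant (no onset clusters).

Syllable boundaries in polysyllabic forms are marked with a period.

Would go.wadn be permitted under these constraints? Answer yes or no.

no

go.wadn — violates constraint 1: syllable 2 coda /dn/: /d/ (stop, 1) → /n/ (nasal, 3) does not fall → not permitted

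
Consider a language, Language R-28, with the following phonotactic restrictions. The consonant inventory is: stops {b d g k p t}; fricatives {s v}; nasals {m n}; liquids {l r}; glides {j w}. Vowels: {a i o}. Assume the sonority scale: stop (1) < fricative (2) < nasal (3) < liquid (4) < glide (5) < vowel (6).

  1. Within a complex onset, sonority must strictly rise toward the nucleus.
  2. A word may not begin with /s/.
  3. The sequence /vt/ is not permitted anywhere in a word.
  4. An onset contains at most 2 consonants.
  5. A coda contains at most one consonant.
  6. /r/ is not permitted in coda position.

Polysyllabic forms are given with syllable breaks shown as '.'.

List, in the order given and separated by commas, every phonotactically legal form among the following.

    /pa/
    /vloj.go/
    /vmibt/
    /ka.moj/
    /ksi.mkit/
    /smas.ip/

/pa/, /vloj.go/, /ka.moj/

/pa/ — σ1 onset /p/, coda /∅/ ok → phonotactically legal
/vloj.go/ — σ1 onset /vl/ (2→4 rises), coda /j/ ok; σ2 onset /g/, coda /∅/ ok → phonotactically legal
/vmibt/ — violates constraint 5: syllable 1 coda /bt/ has 2 consonants (> 1) → phonotactically illegal
/ka.moj/ — σ1 onset /k/, coda /∅/ ok; σ2 onset /m/, coda /j/ ok → phonotactically legal
/ksi.mkit/ — violates constraint 1: syllable 2 onset /mk/: /m/ (nasal, 3) → /k/ (stop, 1) does not rise → phonotactically illegal
/smas.ip/ — violates constraint 2: word begins with /s/ → phonotactically illegal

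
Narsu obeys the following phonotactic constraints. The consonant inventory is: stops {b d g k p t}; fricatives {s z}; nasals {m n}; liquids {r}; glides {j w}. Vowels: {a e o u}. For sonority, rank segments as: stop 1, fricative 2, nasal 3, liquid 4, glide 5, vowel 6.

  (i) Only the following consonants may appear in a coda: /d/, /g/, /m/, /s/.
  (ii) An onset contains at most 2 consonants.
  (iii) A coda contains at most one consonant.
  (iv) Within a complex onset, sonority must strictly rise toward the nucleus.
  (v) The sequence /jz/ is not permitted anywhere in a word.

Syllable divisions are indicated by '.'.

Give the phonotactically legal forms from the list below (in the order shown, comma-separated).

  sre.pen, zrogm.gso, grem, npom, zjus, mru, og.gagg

grem, zjus, mru

sre.pen — violates constraint (i): syllable 2 coda contains /n/, which is not a licensed coda consonant → phonotactically illegal
zrogm.gso — violates constraint (iii): syllable 1 coda /gm/ has 2 consonants (> 1) → phonotactically illegal
grem — σ1 onset /gr/ (1→4 rises), coda /m/ ok → phonotactically legal
npom — violates constraint (iv): syllable 1 onset /np/: /n/ (nasal, 3) → /p/ (stop, 1) does not rise → phonotactically illegal
zjus — σ1 onset /zj/ (2→5 rises), coda /s/ ok → phonotactically legal
mru — σ1 onset /mr/ (3→4 rises), coda /∅/ ok → phonotactically legal
og.gagg — violates constraint (iii): syllable 2 coda /gg/ has 2 consonants (> 1) → phonotactically illegal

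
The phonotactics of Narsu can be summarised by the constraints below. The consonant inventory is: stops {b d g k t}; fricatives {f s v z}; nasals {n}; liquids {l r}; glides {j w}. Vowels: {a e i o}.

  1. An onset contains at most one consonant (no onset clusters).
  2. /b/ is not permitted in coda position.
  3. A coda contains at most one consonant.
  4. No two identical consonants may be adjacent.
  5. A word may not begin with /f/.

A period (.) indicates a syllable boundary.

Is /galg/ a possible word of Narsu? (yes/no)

/galg/ — violates constraint 3: syllable 1 coda /lg/ has 2 consonants (> 1) → phonotactically illegal

no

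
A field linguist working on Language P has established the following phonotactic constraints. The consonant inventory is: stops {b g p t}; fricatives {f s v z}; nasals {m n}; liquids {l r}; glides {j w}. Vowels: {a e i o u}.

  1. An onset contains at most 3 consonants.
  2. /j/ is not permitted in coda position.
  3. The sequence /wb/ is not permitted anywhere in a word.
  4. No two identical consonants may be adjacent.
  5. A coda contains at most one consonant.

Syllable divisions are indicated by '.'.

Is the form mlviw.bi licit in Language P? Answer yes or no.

mlviw.bi — violates constraint 3: contains banned sequence /wb/ → illicit

no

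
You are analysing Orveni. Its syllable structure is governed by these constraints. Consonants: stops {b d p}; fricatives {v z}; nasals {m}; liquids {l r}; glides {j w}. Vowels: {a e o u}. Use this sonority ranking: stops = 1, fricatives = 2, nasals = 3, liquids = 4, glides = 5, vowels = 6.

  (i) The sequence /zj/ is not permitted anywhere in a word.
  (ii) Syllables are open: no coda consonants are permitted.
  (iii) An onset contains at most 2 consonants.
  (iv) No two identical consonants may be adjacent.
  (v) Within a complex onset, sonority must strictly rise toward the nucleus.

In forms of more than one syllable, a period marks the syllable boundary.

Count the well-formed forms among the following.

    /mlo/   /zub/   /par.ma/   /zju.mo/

/mlo/ — σ1 onset /ml/ (3→4 rises), coda /∅/ ok → well-formed
/zub/ — violates constraint (ii): syllable 1 coda /b/ has 1 consonant (> 0) → ill-formed
/par.ma/ — violates constraint (ii): syllable 1 coda /r/ has 1 consonant (> 0) → ill-formed
/zju.mo/ — violates constraint (i): contains banned sequence /zj/ → ill-formed
Well-formed: /mlo/ → 1.

1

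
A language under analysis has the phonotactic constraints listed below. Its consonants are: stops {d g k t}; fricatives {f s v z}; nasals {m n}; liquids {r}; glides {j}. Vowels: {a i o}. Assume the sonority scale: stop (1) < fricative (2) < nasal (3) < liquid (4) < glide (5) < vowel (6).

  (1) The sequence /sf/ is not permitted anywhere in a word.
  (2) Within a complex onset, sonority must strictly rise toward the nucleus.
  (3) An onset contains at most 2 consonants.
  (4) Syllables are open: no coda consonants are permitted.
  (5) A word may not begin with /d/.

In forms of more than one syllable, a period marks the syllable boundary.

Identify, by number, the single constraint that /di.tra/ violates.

5

/di.tra/: word begins with /d/.
This is a violation of constraint 5: "A word may not begin with /d/."
The remaining constraints (1, 2, 3, 4) are satisfied.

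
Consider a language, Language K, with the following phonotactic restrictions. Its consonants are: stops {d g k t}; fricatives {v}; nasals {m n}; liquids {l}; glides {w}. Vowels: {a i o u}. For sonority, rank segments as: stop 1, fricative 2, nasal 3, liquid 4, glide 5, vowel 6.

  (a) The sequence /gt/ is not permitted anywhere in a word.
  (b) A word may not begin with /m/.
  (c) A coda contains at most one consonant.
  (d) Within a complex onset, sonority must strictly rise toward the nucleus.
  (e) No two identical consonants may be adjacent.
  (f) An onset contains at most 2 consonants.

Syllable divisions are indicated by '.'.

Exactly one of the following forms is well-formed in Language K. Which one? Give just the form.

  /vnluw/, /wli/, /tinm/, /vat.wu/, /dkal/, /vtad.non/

/vat.wu/

/vnluw/ — violates constraint (f): syllable 1 onset /vnl/ has 3 consonants (> 2) → ill-formed
/wli/ — violates constraint (d): syllable 1 onset /wl/: /w/ (glide, 5) → /l/ (liquid, 4) does not rise → ill-formed
/tinm/ — violates constraint (c): syllable 1 coda /nm/ has 2 consonants (> 1) → ill-formed
/vat.wu/ — σ1 onset /v/, coda /t/ ok; σ2 onset /w/, coda /∅/ ok → well-formed
/dkal/ — violates constraint (d): syllable 1 onset /dk/: /d/ (stop, 1) → /k/ (stop, 1) does not rise → ill-formed
/vtad.non/ — violates constraint (d): syllable 1 onset /vt/: /v/ (fricative, 2) → /t/ (stop, 1) does not rise → ill-formed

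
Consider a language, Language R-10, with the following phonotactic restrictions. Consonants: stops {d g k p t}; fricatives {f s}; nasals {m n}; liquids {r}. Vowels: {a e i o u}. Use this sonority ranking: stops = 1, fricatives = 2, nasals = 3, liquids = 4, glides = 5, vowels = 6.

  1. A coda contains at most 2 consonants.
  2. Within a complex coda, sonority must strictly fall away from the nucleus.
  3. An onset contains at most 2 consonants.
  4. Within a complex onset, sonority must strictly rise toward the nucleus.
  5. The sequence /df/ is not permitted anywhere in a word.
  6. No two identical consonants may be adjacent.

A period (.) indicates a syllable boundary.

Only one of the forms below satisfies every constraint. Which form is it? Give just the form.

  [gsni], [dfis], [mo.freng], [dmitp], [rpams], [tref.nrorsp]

[mo.freng]

[gsni] — violates constraint 3: syllable 1 onset /gsn/ has 3 consonants (> 2) → not permitted
[dfis] — violates constraint 5: contains banned sequence /df/ → not permitted
[mo.freng] — σ1 onset /m/, coda /∅/ ok; σ2 onset /fr/ (2→4 rises), coda /ng/ (3→1 falls) ok → permitted
[dmitp] — violates constraint 2: syllable 1 coda /tp/: /t/ (stop, 1) → /p/ (stop, 1) does not fall → not permitted
[rpams] — violates constraint 4: syllable 1 onset /rp/: /r/ (liquid, 4) → /p/ (stop, 1) does not rise → not permitted
[tref.nrorsp] — violates constraint 1: syllable 2 coda /rsp/ has 3 consonants (> 2) → not permitted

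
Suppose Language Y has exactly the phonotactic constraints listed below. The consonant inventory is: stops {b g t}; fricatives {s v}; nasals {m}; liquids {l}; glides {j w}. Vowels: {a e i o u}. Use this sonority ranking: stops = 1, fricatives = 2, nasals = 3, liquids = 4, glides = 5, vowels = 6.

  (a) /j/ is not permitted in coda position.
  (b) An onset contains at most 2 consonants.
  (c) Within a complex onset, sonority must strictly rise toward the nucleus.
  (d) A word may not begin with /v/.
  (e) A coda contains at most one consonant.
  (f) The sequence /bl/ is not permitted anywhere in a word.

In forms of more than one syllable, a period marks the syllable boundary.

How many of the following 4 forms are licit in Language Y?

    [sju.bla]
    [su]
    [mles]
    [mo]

[sju.bla] — violates constraint (f): contains banned sequence /bl/ → illicit
[su] — σ1 onset /s/, coda /∅/ ok → licit
[mles] — σ1 onset /ml/ (3→4 rises), coda /s/ ok → licit
[mo] — σ1 onset /m/, coda /∅/ ok → licit
Licit: [su], [mles], [mo] → 3.

3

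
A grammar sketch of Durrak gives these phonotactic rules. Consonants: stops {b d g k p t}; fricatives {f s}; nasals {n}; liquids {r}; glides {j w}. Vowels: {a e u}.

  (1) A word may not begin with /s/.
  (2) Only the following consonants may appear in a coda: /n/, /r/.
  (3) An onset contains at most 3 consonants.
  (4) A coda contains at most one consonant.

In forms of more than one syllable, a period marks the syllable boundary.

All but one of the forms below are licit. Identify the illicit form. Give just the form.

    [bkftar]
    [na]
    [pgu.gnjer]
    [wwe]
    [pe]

[bkftar]

[bkftar] — violates constraint 3: syllable 1 onset /bkft/ has 4 consonants (> 3) → illicit
[na] — σ1 onset /n/, coda /∅/ ok → licit
[pgu.gnjer] — σ1 onset /pg/ (2C), coda /∅/ ok; σ2 onset /gnj/ (3C), coda /r/ ok → licit
[wwe] — σ1 onset /ww/ (2C), coda /∅/ ok → licit
[pe] — σ1 onset /p/, coda /∅/ ok → licit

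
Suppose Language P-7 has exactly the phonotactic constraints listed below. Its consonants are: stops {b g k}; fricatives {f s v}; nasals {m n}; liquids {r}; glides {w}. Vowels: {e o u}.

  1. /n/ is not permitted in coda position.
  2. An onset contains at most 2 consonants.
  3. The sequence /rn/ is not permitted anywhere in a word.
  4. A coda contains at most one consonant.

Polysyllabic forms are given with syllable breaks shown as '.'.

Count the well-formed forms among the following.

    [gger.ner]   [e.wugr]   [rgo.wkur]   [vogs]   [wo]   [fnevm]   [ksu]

[gger.ner] — violates constraint 3: contains banned sequence /rn/ → ill-formed
[e.wugr] — violates constraint 4: syllable 2 coda /gr/ has 2 consonants (> 1) → ill-formed
[rgo.wkur] — σ1 onset /rg/ (2C), coda /∅/ ok; σ2 onset /wk/ (2C), coda /r/ ok → well-formed
[vogs] — violates constraint 4: syllable 1 coda /gs/ has 2 consonants (> 1) → ill-formed
[wo] — σ1 onset /w/, coda /∅/ ok → well-formed
[fnevm] — violates constraint 4: syllable 1 coda /vm/ has 2 consonants (> 1) → ill-formed
[ksu] — σ1 onset /ks/ (2C), coda /∅/ ok → well-formed
Well-formed: [rgo.wkur], [wo], [ksu] → 3.

3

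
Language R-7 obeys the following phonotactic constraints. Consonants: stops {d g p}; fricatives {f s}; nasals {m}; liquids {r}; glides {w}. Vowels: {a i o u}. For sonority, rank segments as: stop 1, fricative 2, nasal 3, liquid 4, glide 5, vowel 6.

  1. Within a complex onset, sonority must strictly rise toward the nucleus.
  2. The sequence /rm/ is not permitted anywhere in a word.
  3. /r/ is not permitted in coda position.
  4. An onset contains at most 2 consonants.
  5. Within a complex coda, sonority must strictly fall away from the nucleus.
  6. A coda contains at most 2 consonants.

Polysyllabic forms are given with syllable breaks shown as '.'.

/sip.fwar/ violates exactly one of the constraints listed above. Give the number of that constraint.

3

/sip.fwar/: syllable 2 coda contains /r/.
This is a violation of constraint 3: "/r/ is not permitted in coda position."
The remaining constraints (1, 2, 4, 5, 6) are satisfied.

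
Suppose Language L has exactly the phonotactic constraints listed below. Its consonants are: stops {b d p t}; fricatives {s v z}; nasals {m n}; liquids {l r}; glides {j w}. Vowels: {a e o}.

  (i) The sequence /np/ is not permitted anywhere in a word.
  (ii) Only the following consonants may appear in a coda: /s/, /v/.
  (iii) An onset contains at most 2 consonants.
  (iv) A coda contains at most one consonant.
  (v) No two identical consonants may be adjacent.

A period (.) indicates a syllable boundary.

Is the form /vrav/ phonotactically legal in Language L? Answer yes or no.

/vrav/ — σ1 onset /vr/ (2C), coda /v/ ok → phonotactically legal

yes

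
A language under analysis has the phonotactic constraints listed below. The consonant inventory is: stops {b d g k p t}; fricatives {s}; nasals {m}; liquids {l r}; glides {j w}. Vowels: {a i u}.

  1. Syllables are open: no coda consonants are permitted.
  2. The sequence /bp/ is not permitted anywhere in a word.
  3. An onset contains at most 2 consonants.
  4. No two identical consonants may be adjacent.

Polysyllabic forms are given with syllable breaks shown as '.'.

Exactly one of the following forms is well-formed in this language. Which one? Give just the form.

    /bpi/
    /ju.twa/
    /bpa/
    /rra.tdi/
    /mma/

/bpi/ — violates constraint 2: contains banned sequence /bp/ → ill-formed
/ju.twa/ — σ1 onset /j/, coda /∅/ ok; σ2 onset /tw/ (2C), coda /∅/ ok → well-formed
/bpa/ — violates constraint 2: contains banned sequence /bp/ → ill-formed
/rra.tdi/ — violates constraint 4: adjacent identical consonants /rr/ → ill-formed
/mma/ — violates constraint 4: adjacent identical consonants /mm/ → ill-formed

/ju.twa/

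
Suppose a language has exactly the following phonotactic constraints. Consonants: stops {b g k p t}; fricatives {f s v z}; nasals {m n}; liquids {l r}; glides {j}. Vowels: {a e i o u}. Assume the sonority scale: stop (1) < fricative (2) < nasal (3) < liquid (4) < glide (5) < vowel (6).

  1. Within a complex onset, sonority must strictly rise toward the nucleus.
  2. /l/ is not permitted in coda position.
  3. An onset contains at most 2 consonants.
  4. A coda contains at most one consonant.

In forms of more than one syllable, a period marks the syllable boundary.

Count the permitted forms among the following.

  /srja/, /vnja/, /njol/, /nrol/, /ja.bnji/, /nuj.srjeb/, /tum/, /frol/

1

/srja/ — violates constraint 3: syllable 1 onset /srj/ has 3 consonants (> 2) → not permitted
/vnja/ — violates constraint 3: syllable 1 onset /vnj/ has 3 consonants (> 2) → not permitted
/njol/ — violates constraint 2: syllable 1 coda contains /l/ → not permitted
/nrol/ — violates constraint 2: syllable 1 coda contains /l/ → not permitted
/ja.bnji/ — violates constraint 3: syllable 2 onset /bnj/ has 3 consonants (> 2) → not permitted
/nuj.srjeb/ — violates constraint 3: syllable 2 onset /srj/ has 3 consonants (> 2) → not permitted
/tum/ — σ1 onset /t/, coda /m/ ok → permitted
/frol/ — violates constraint 2: syllable 1 coda contains /l/ → not permitted
Permitted: /tum/ → 1.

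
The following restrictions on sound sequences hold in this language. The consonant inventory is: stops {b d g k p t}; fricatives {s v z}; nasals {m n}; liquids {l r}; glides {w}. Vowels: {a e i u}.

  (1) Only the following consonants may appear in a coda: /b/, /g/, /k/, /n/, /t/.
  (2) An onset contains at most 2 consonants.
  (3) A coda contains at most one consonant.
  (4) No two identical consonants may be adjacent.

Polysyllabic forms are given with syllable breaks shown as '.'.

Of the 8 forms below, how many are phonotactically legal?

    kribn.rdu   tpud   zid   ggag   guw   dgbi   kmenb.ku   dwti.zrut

0

kribn.rdu — violates constraint 3: syllable 1 coda /bn/ has 2 consonants (> 1) → phonotactically illegal
tpud — violates constraint 1: syllable 1 coda contains /d/, which is not a licensed coda consonant → phonotactically illegal
zid — violates constraint 1: syllable 1 coda contains /d/, which is not a licensed coda consonant → phonotactically illegal
ggag — violates constraint 4: adjacent identical consonants /gg/ → phonotactically illegal
guw — violates constraint 1: syllable 1 coda contains /w/, which is not a licensed coda consonant → phonotactically illegal
dgbi — violates constraint 2: syllable 1 onset /dgb/ has 3 consonants (> 2) → phonotactically illegal
kmenb.ku — violates constraint 3: syllable 1 coda /nb/ has 2 consonants (> 1) → phonotactically illegal
dwti.zrut — violates constraint 2: syllable 1 onset /dwt/ has 3 consonants (> 2) → phonotactically illegal
No form is phonotactically legal → 0.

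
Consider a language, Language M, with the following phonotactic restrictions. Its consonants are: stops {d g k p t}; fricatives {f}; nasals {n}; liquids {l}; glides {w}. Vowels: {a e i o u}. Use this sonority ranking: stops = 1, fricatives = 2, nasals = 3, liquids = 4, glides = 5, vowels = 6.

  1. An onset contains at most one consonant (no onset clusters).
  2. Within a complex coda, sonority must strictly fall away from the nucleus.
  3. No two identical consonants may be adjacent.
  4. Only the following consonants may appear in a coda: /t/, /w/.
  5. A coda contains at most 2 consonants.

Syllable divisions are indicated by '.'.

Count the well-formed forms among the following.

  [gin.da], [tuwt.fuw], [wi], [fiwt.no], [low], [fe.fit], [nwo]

[gin.da] — violates constraint 4: syllable 1 coda contains /n/, which is not a licensed coda consonant → ill-formed
[tuwt.fuw] — σ1 onset /t/, coda /wt/ (5→1 falls) ok; σ2 onset /f/, coda /w/ ok → well-formed
[wi] — σ1 onset /w/, coda /∅/ ok → well-formed
[fiwt.no] — σ1 onset /f/, coda /wt/ (5→1 falls) ok; σ2 onset /n/, coda /∅/ ok → well-formed
[low] — σ1 onset /l/, coda /w/ ok → well-formed
[fe.fit] — σ1 onset /f/, coda /∅/ ok; σ2 onset /f/, coda /t/ ok → well-formed
[nwo] — violates constraint 1: syllable 1 onset /nw/ has 2 consonants (> 1) → ill-formed
Well-formed: [tuwt.fuw], [wi], [fiwt.no], [low], [fe.fit] → 5.

5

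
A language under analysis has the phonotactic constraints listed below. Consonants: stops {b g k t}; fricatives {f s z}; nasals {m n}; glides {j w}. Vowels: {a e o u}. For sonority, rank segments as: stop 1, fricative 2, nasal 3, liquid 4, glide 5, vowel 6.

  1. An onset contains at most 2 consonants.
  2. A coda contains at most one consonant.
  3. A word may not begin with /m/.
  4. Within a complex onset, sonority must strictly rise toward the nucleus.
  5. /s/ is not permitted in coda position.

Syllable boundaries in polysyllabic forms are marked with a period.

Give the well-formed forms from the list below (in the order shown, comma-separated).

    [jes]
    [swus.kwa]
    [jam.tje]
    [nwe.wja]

[jam.tje]

[jes] — violates constraint 5: syllable 1 coda contains /s/ → ill-formed
[swus.kwa] — violates constraint 5: syllable 1 coda contains /s/ → ill-formed
[jam.tje] — σ1 onset /j/, coda /m/ ok; σ2 onset /tj/ (1→5 rises), coda /∅/ ok → well-formed
[nwe.wja] — violates constraint 4: syllable 2 onset /wj/: /w/ (glide, 5) → /j/ (glide, 5) does not rise → ill-formed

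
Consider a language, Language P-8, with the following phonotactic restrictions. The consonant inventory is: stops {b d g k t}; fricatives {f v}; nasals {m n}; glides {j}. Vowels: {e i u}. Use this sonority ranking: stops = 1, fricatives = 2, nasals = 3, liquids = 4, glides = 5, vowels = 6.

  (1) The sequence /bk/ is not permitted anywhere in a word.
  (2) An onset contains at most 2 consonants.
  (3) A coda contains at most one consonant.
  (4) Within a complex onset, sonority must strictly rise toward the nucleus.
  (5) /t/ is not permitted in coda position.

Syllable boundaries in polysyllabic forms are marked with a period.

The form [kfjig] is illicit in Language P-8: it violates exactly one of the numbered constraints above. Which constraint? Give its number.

[kfjig]: syllable 1 onset /kfj/ has 3 consonants (> 2).
This is a violation of constraint 2: "An onset contains at most 2 consonants."
The remaining constraints (1, 3, 4, 5) are satisfied.

2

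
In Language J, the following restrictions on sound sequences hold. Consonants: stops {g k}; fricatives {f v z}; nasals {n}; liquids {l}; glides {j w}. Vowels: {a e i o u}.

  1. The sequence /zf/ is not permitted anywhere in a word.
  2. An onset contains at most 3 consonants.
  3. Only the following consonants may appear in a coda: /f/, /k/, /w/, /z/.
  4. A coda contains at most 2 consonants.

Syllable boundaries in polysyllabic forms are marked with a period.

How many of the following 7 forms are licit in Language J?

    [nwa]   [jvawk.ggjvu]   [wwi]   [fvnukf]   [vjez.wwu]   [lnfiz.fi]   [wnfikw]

5

[nwa] — σ1 onset /nw/ (2C), coda /∅/ ok → licit
[jvawk.ggjvu] — violates constraint 2: syllable 2 onset /ggjv/ has 4 consonants (> 3) → illicit
[wwi] — σ1 onset /ww/ (2C), coda /∅/ ok → licit
[fvnukf] — σ1 onset /fvn/ (3C), coda /kf/ (2C) ok → licit
[vjez.wwu] — σ1 onset /vj/ (2C), coda /z/ ok; σ2 onset /ww/ (2C), coda /∅/ ok → licit
[lnfiz.fi] — violates constraint 1: contains banned sequence /zf/ → illicit
[wnfikw] — σ1 onset /wnf/ (3C), coda /kw/ (2C) ok → licit
Licit: [nwa], [wwi], [fvnukf], [vjez.wwu], [wnfikw] → 5.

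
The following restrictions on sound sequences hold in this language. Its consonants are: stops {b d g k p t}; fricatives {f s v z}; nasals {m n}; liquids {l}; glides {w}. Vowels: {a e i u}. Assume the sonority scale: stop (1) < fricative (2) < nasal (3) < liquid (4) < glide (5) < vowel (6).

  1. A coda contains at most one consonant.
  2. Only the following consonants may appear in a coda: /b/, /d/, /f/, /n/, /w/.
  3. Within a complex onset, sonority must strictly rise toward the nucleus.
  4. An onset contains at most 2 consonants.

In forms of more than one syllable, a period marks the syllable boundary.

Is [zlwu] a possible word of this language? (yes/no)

[zlwu] — violates constraint 4: syllable 1 onset /zlw/ has 3 consonants (> 2) → phonotactically illegal

no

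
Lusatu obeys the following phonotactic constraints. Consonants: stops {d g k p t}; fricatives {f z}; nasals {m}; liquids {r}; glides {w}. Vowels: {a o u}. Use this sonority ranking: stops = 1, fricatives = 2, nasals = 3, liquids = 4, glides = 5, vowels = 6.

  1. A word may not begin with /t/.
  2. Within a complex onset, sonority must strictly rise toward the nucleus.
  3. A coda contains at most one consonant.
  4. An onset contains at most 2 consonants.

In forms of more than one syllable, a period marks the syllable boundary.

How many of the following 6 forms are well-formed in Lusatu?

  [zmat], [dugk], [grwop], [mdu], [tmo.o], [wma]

1

[zmat] — σ1 onset /zm/ (2→3 rises), coda /t/ ok → well-formed
[dugk] — violates constraint 3: syllable 1 coda /gk/ has 2 consonants (> 1) → ill-formed
[grwop] — violates constraint 4: syllable 1 onset /grw/ has 3 consonants (> 2) → ill-formed
[mdu] — violates constraint 2: syllable 1 onset /md/: /m/ (nasal, 3) → /d/ (stop, 1) does not rise → ill-formed
[tmo.o] — violates constraint 1: word begins with /t/ → ill-formed
[wma] — violates constraint 2: syllable 1 onset /wm/: /w/ (glide, 5) → /m/ (nasal, 3) does not rise → ill-formed
Well-formed: [zmat] → 1.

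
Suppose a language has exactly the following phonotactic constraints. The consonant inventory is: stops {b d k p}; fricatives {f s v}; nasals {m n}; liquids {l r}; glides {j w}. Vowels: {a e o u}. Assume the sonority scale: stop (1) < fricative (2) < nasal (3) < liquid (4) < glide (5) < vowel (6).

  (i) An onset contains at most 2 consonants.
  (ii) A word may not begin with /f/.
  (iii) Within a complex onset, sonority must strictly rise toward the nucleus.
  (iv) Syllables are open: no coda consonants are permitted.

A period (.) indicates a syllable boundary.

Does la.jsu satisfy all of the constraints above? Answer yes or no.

la.jsu — violates constraint (iii): syllable 2 onset /js/: /j/ (glide, 5) → /s/ (fricative, 2) does not rise → ill-formed

no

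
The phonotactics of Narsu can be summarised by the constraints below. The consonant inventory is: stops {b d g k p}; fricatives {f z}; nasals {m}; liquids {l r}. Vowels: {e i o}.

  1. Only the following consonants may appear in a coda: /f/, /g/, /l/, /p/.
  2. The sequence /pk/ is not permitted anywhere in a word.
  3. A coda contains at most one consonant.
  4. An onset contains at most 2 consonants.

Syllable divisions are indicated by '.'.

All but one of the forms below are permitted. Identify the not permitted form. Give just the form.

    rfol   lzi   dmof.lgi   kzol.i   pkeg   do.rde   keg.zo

pkeg

rfol — σ1 onset /rf/ (2C), coda /l/ ok → permitted
lzi — σ1 onset /lz/ (2C), coda /∅/ ok → permitted
dmof.lgi — σ1 onset /dm/ (2C), coda /f/ ok; σ2 onset /lg/ (2C), coda /∅/ ok → permitted
kzol.i — σ1 onset /kz/ (2C), coda /l/ ok; σ2 onset /∅/, coda /∅/ ok → permitted
pkeg — violates constraint 2: contains banned sequence /pk/ → not permitted
do.rde — σ1 onset /d/, coda /∅/ ok; σ2 onset /rd/ (2C), coda /∅/ ok → permitted
keg.zo — σ1 onset /k/, coda /g/ ok; σ2 onset /z/, coda /∅/ ok → permitted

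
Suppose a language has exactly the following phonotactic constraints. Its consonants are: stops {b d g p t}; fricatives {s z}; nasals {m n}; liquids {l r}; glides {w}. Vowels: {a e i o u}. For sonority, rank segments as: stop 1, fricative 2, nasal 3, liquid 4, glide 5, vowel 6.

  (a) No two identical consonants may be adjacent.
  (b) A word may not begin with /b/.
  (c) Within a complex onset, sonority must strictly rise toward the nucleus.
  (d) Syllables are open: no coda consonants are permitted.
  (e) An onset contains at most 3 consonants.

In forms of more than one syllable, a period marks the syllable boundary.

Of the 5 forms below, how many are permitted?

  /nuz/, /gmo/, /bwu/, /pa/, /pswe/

3

/nuz/ — violates constraint (d): syllable 1 coda /z/ has 1 consonant (> 0) → not permitted
/gmo/ — σ1 onset /gm/ (1→3 rises), coda /∅/ ok → permitted
/bwu/ — violates constraint (b): word begins with /b/ → not permitted
/pa/ — σ1 onset /p/, coda /∅/ ok → permitted
/pswe/ — σ1 onset /psw/ (1→2→5 rises), coda /∅/ ok → permitted
Permitted: /gmo/, /pa/, /pswe/ → 3.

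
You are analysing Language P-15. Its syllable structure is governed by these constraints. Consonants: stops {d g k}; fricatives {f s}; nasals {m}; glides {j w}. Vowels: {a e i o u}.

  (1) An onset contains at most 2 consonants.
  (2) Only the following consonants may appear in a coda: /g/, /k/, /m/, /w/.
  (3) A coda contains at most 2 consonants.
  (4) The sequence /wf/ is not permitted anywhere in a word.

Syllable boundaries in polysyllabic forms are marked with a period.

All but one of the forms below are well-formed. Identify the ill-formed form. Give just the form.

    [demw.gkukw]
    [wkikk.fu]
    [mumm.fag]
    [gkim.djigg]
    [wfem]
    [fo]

[demw.gkukw] — σ1 onset /d/, coda /mw/ (2C) ok; σ2 onset /gk/ (2C), coda /kw/ (2C) ok → well-formed
[wkikk.fu] — σ1 onset /wk/ (2C), coda /kk/ (2C) ok; σ2 onset /f/, coda /∅/ ok → well-formed
[mumm.fag] — σ1 onset /m/, coda /mm/ (2C) ok; σ2 onset /f/, coda /g/ ok → well-formed
[gkim.djigg] — σ1 onset /gk/ (2C), coda /m/ ok; σ2 onset /dj/ (2C), coda /gg/ (2C) ok → well-formed
[wfem] — violates constraint 4: contains banned sequence /wf/ → ill-formed
[fo] — σ1 onset /f/, coda /∅/ ok → well-formed

[wfem]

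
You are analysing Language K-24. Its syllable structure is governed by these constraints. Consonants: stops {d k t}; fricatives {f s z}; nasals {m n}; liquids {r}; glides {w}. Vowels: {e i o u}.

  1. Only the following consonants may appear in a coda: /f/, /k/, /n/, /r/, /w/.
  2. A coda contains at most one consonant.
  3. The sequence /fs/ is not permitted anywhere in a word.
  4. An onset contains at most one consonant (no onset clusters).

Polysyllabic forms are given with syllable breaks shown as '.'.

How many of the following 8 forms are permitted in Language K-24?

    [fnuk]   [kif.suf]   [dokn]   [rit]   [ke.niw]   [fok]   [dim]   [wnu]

[fnuk] — violates constraint 4: syllable 1 onset /fn/ has 2 consonants (> 1) → not permitted
[kif.suf] — violates constraint 3: contains banned sequence /fs/ → not permitted
[dokn] — violates constraint 2: syllable 1 coda /kn/ has 2 consonants (> 1) → not permitted
[rit] — violates constraint 1: syllable 1 coda contains /t/, which is not a licensed coda consonant → not permitted
[ke.niw] — σ1 onset /k/, coda /∅/ ok; σ2 onset /n/, coda /w/ ok → permitted
[fok] — σ1 onset /f/, coda /k/ ok → permitted
[dim] — violates constraint 1: syllable 1 coda contains /m/, which is not a licensed coda consonant → not permitted
[wnu] — violates constraint 4: syllable 1 onset /wn/ has 2 consonants (> 1) → not permitted
Permitted: [ke.niw], [fok] → 2.

2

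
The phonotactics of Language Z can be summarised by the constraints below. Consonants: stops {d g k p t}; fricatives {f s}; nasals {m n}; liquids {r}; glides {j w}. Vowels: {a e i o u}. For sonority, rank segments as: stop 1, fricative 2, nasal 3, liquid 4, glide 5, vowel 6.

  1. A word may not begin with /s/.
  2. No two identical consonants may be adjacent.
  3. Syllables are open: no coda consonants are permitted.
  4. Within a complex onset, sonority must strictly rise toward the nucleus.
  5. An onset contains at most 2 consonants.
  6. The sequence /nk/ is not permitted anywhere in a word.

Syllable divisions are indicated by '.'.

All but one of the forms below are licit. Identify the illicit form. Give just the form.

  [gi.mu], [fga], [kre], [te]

[gi.mu] — σ1 onset /g/, coda /∅/ ok; σ2 onset /m/, coda /∅/ ok → licit
[fga] — violates constraint 4: syllable 1 onset /fg/: /f/ (fricative, 2) → /g/ (stop, 1) does not rise → illicit
[kre] — σ1 onset /kr/ (1→4 rises), coda /∅/ ok → licit
[te] — σ1 onset /t/, coda /∅/ ok → licit

[fga]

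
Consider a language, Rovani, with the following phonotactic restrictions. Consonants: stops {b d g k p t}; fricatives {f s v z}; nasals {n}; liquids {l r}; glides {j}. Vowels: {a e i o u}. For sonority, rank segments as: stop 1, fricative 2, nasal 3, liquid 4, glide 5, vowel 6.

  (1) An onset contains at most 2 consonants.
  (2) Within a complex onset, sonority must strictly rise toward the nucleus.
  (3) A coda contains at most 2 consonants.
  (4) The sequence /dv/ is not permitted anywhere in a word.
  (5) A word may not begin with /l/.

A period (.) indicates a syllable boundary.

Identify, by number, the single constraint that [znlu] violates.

[znlu]: syllable 1 onset /znl/ has 3 consonants (> 2).
This is a violation of constraint 1: "An onset contains at most 2 consonants."
The remaining constraints (2, 3, 4, 5) are satisfied.

1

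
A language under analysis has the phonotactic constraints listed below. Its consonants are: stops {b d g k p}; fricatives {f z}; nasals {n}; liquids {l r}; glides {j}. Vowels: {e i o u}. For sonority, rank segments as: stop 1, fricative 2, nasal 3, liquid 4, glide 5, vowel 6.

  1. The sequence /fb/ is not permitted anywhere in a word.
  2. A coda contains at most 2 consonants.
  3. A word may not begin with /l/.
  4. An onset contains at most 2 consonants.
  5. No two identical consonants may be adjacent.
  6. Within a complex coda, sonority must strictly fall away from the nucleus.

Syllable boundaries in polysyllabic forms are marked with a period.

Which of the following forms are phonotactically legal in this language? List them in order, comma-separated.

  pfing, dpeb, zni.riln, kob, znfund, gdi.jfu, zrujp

pfing — σ1 onset /pf/ (2C), coda /ng/ (3→1 falls) ok → phonotactically legal
dpeb — σ1 onset /dp/ (2C), coda /b/ ok → phonotactically legal
zni.riln — σ1 onset /zn/ (2C), coda /∅/ ok; σ2 onset /r/, coda /ln/ (4→3 falls) ok → phonotactically legal
kob — σ1 onset /k/, coda /b/ ok → phonotactically legal
znfund — violates constraint 4: syllable 1 onset /znf/ has 3 consonants (> 2) → phonotactically illegal
gdi.jfu — σ1 onset /gd/ (2C), coda /∅/ ok; σ2 onset /jf/ (2C), coda /∅/ ok → phonotactically legal
zrujp — σ1 onset /zr/ (2C), coda /jp/ (5→1 falls) ok → phonotactically legal

pfing, dpeb, zni.riln, kob, gdi.jfu, zrujp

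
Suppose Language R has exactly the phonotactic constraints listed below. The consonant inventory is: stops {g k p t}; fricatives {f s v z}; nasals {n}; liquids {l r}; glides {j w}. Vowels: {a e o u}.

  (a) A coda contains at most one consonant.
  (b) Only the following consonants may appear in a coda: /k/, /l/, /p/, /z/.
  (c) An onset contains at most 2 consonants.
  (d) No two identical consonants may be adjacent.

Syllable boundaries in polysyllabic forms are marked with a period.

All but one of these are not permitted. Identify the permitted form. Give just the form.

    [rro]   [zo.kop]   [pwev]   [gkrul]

[zo.kop]

[rro] — violates constraint (d): adjacent identical consonants /rr/ → not permitted
[zo.kop] — σ1 onset /z/, coda /∅/ ok; σ2 onset /k/, coda /p/ ok → permitted
[pwev] — violates constraint (b): syllable 1 coda contains /v/, which is not a licensed coda consonant → not permitted
[gkrul] — violates constraint (c): syllable 1 onset /gkr/ has 3 consonants (> 2) → not permitted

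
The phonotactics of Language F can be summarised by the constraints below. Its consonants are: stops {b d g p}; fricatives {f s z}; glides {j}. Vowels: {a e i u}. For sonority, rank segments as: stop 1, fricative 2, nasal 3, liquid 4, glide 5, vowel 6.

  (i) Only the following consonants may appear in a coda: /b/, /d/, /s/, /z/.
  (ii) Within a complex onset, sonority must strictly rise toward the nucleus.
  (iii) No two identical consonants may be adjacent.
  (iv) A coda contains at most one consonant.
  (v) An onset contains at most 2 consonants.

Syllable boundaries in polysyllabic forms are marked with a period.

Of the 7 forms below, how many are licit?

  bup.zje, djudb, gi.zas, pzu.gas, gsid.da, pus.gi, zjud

bup.zje — violates constraint (i): syllable 1 coda contains /p/, which is not a licensed coda consonant → illicit
djudb — violates constraint (iv): syllable 1 coda /db/ has 2 consonants (> 1) → illicit
gi.zas — σ1 onset /g/, coda /∅/ ok; σ2 onset /z/, coda /s/ ok → licit
pzu.gas — σ1 onset /pz/ (1→2 rises), coda /∅/ ok; σ2 onset /g/, coda /s/ ok → licit
gsid.da — violates constraint (iii): adjacent identical consonants /dd/ → illicit
pus.gi — σ1 onset /p/, coda /s/ ok; σ2 onset /g/, coda /∅/ ok → licit
zjud — σ1 onset /zj/ (2→5 rises), coda /d/ ok → licit
Licit: gi.zas, pzu.gas, pus.gi, zjud → 4.

4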